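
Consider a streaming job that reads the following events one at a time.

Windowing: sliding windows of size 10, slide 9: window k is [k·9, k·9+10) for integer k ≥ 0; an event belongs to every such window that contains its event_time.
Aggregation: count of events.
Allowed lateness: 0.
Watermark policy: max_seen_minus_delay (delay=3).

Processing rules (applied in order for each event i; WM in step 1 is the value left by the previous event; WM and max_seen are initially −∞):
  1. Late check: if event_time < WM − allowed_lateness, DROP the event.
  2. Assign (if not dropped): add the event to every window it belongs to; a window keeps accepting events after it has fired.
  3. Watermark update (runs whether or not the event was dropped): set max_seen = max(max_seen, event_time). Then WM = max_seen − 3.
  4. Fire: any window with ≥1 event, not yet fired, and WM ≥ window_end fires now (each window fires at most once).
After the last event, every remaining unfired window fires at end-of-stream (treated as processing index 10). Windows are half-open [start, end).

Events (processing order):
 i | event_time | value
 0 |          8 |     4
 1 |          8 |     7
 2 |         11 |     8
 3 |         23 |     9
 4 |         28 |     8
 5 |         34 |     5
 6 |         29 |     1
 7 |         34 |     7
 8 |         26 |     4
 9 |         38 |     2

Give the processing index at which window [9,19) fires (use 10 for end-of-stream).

i=0 t=8 v=4: → [0,10); WM=5
i=1 t=8 v=7: → [0,10); WM=5
i=2 t=11 v=8: → [9,19); WM=8
i=3 t=23 v=9: → [18,28); WM=20; [0,10) fires=2 [9,19) fires=1
i=4 t=28 v=8: → [27,37); WM=25
i=5 t=34 v=5: → [27,37); WM=31; [18,28) fires=1
i=6 t=29 v=1: DROP (t<31-0); WM=31
i=7 t=34 v=7: → [27,37); WM=31
i=8 t=26 v=4: DROP (t<31-0); WM=31
i=9 t=38 v=2: → [36,46); WM=35

3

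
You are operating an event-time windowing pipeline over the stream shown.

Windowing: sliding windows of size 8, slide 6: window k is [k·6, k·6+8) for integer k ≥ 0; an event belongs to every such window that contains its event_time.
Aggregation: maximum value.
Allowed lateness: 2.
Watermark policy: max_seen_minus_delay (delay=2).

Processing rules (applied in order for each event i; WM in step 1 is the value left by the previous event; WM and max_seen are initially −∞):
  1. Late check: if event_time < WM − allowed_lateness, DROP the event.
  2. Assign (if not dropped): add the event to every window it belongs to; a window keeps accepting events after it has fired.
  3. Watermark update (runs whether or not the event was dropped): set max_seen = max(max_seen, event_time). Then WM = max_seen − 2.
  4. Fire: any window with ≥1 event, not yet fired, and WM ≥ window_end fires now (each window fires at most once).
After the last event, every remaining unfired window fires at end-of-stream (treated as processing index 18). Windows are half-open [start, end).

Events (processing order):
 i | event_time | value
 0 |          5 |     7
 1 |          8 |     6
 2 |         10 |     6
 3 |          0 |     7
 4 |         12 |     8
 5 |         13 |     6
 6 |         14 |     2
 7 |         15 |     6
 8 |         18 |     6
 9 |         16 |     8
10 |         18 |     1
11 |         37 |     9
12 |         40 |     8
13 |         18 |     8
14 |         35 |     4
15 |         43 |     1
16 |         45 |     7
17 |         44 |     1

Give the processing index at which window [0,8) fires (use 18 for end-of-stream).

i=0 t=5 v=7: → [0,8); WM=3
i=1 t=8 v=6: → [6,14); WM=6
i=2 t=10 v=6: → [6,14); WM=8; [0,8) fires=7
i=3 t=0 v=7: DROP (t<8-2); WM=8
i=4 t=12 v=8: → [12,20),[6,14); WM=10
i=5 t=13 v=6: → [12,20),[6,14); WM=11
i=6 t=14 v=2: → [12,20); WM=12
i=7 t=15 v=6: → [12,20); WM=13
i=8 t=18 v=6: → [18,26),[12,20); WM=16; [6,14) fires=8
i=9 t=16 v=8: → [12,20); WM=16
i=10 t=18 v=1: → [18,26),[12,20); WM=16
i=11 t=37 v=9: → [36,44),[30,38); WM=35; [12,20) fires=8 [18,26) fires=6
i=12 t=40 v=8: → [36,44); WM=38; [30,38) fires=9
i=13 t=18 v=8: DROP (t<38-2); WM=38
i=14 t=35 v=4: DROP (t<38-2); WM=38
i=15 t=43 v=1: → [42,50),[36,44); WM=41
i=16 t=45 v=7: → [42,50); WM=43
i=17 t=44 v=1: → [42,50); WM=43

2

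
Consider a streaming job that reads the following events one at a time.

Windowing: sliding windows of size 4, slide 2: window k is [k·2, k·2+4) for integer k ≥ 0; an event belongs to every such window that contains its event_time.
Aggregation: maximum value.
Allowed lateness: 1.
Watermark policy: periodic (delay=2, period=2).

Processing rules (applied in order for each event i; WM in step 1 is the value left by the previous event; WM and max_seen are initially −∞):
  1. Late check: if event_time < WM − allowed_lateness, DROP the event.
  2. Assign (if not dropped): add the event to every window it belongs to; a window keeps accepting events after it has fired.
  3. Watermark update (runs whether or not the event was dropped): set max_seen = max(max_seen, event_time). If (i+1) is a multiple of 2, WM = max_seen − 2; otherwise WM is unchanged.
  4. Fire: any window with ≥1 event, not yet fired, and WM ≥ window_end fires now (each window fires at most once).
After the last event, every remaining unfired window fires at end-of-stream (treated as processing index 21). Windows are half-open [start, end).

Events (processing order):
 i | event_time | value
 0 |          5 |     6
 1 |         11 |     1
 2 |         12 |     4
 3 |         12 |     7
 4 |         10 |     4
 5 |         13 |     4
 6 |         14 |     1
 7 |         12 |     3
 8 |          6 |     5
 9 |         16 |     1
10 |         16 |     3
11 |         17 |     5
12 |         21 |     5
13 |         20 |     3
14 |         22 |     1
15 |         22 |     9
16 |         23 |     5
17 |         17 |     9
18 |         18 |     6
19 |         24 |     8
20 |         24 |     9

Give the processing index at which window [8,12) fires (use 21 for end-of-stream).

7

i=0 t=5 v=6: → [4,8),[2,6); WM=−∞
i=1 t=11 v=1: → [10,14),[8,12); WM=9; [2,6) fires=6 [4,8) fires=6
i=2 t=12 v=4: → [12,16),[10,14); WM=9
i=3 t=12 v=7: → [12,16),[10,14); WM=10
i=4 t=10 v=4: → [10,14),[8,12); WM=10
i=5 t=13 v=4: → [12,16),[10,14); WM=11
i=6 t=14 v=1: → [14,18),[12,16); WM=11
i=7 t=12 v=3: → [12,16),[10,14); WM=12; [8,12) fires=4
i=8 t=6 v=5: DROP (t<12-1); WM=12
i=9 t=16 v=1: → [16,20),[14,18); WM=14; [10,14) fires=7
i=10 t=16 v=3: → [16,20),[14,18); WM=14
i=11 t=17 v=5: → [16,20),[14,18); WM=15
i=12 t=21 v=5: → [20,24),[18,22); WM=15
i=13 t=20 v=3: → [20,24),[18,22); WM=19; [12,16) fires=7 [14,18) fires=5
i=14 t=22 v=1: → [22,26),[20,24); WM=19
i=15 t=22 v=9: → [22,26),[20,24); WM=20; [16,20) fires=5
i=16 t=23 v=5: → [22,26),[20,24); WM=20
i=17 t=17 v=9: DROP (t<20-1); WM=21
i=18 t=18 v=6: DROP (t<21-1); WM=21
i=19 t=24 v=8: → [24,28),[22,26); WM=22; [18,22) fires=5
i=20 t=24 v=9: → [24,28),[22,26); WM=22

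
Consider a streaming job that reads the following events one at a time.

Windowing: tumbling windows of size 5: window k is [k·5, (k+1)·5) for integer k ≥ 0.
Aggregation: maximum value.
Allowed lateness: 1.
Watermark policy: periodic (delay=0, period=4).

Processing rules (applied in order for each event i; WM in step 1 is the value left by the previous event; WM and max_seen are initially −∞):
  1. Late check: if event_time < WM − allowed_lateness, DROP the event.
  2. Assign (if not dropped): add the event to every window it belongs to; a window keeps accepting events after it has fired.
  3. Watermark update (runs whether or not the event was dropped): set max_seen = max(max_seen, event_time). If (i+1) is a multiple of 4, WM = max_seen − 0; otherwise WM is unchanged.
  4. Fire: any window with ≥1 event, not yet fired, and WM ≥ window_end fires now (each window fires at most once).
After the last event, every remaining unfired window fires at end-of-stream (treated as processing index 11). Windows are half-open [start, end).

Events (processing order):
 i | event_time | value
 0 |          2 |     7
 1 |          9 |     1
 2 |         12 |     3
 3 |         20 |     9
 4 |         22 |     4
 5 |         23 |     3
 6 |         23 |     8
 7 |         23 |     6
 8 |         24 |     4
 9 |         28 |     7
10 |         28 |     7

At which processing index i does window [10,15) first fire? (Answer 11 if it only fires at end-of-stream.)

i=0 t=2 v=7: → [0,5); WM=−∞
i=1 t=9 v=1: → [5,10); WM=−∞
i=2 t=12 v=3: → [10,15); WM=−∞
i=3 t=20 v=9: → [20,25); WM=20; [0,5) fires=7 [5,10) fires=1 [10,15) fires=3
i=4 t=22 v=4: → [20,25); WM=20
i=5 t=23 v=3: → [20,25); WM=20
i=6 t=23 v=8: → [20,25); WM=20
i=7 t=23 v=6: → [20,25); WM=23
i=8 t=24 v=4: → [20,25); WM=23
i=9 t=28 v=7: → [25,30); WM=23
i=10 t=28 v=7: → [25,30); WM=23

3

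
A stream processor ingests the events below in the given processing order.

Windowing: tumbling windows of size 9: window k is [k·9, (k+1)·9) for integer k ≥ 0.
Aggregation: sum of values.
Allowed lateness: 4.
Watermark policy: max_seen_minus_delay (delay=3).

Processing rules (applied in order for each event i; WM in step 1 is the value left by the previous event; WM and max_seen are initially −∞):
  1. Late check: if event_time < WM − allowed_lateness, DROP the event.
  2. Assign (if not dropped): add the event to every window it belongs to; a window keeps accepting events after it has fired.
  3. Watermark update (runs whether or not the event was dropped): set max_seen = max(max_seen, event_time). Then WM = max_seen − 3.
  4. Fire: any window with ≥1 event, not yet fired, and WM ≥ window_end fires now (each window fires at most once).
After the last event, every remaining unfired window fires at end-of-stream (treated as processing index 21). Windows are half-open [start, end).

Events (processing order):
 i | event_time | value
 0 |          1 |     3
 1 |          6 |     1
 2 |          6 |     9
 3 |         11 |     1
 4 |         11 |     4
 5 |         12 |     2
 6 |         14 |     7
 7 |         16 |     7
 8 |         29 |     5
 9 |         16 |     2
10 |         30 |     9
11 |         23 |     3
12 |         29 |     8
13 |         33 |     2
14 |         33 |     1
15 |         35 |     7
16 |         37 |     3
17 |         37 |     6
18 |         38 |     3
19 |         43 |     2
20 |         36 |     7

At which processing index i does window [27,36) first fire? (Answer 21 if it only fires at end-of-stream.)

i=0 t=1 v=3: → [0,9); WM=-2
i=1 t=6 v=1: → [0,9); WM=3
i=2 t=6 v=9: → [0,9); WM=3
i=3 t=11 v=1: → [9,18); WM=8
i=4 t=11 v=4: → [9,18); WM=8
i=5 t=12 v=2: → [9,18); WM=9; [0,9) fires=13
i=6 t=14 v=7: → [9,18); WM=11
i=7 t=16 v=7: → [9,18); WM=13
i=8 t=29 v=5: → [27,36); WM=26; [9,18) fires=21
i=9 t=16 v=2: DROP (t<26-4); WM=26
i=10 t=30 v=9: → [27,36); WM=27
i=11 t=23 v=3: → [18,27); WM=27; [18,27) fires=3
i=12 t=29 v=8: → [27,36); WM=27
i=13 t=33 v=2: → [27,36); WM=30
i=14 t=33 v=1: → [27,36); WM=30
i=15 t=35 v=7: → [27,36); WM=32
i=16 t=37 v=3: → [36,45); WM=34
i=17 t=37 v=6: → [36,45); WM=34
i=18 t=38 v=3: → [36,45); WM=35
i=19 t=43 v=2: → [36,45); WM=40; [27,36) fires=32
i=20 t=36 v=7: → [36,45); WM=40

19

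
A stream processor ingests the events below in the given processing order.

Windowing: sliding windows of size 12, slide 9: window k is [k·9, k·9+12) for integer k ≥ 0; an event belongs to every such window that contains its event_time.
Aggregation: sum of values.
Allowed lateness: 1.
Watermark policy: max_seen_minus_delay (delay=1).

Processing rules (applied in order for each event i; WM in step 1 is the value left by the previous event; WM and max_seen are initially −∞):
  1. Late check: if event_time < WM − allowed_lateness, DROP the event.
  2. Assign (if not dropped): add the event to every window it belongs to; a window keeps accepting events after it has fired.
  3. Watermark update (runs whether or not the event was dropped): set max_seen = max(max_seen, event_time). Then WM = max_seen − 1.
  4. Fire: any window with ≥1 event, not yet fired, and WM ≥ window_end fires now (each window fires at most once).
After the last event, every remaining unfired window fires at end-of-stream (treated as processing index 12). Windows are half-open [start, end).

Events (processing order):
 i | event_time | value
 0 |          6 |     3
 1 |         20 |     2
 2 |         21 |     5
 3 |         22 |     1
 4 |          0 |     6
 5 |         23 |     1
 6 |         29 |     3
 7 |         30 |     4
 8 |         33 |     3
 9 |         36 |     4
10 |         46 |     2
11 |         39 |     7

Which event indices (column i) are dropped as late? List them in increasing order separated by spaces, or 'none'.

4 11

i=0 t=6 v=3: → [0,12); WM=5
i=1 t=20 v=2: → [18,30),[9,21); WM=19; [0,12) fires=3
i=2 t=21 v=5: → [18,30); WM=20
i=3 t=22 v=1: → [18,30); WM=21; [9,21) fires=2
i=4 t=0 v=6: DROP (t<21-1); WM=21
i=5 t=23 v=1: → [18,30); WM=22
i=6 t=29 v=3: → [27,39),[18,30); WM=28
i=7 t=30 v=4: → [27,39); WM=29
i=8 t=33 v=3: → [27,39); WM=32; [18,30) fires=12
i=9 t=36 v=4: → [36,48),[27,39); WM=35
i=10 t=46 v=2: → [45,57),[36,48); WM=45; [27,39) fires=14
i=11 t=39 v=7: DROP (t<45-1); WM=45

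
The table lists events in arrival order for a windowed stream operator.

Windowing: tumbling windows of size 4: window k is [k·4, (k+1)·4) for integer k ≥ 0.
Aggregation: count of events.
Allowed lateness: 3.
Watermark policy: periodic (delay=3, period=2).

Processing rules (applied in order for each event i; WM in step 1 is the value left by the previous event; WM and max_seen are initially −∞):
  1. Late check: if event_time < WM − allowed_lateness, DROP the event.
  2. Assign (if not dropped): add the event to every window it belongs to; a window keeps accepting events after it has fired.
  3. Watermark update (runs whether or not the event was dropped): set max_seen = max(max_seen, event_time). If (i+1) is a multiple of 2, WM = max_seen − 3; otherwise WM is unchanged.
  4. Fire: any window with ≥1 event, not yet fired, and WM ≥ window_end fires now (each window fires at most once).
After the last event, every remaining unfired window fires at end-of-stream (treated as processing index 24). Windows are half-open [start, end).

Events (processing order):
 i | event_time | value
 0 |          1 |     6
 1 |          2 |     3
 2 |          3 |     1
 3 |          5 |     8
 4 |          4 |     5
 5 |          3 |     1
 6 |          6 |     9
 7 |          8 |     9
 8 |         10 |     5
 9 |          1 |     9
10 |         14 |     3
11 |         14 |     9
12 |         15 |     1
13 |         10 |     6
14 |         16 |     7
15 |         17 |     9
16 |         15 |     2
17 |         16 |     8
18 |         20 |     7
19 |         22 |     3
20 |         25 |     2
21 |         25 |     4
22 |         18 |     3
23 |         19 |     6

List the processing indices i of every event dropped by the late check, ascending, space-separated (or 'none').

9 22

i=0 t=1 v=6: → [0,4); WM=−∞
i=1 t=2 v=3: → [0,4); WM=-1
i=2 t=3 v=1: → [0,4); WM=-1
i=3 t=5 v=8: → [4,8); WM=2
i=4 t=4 v=5: → [4,8); WM=2
i=5 t=3 v=1: → [0,4); WM=2
i=6 t=6 v=9: → [4,8); WM=2
i=7 t=8 v=9: → [8,12); WM=5; [0,4) fires=4
i=8 t=10 v=5: → [8,12); WM=5
i=9 t=1 v=9: DROP (t<5-3); WM=7
i=10 t=14 v=3: → [12,16); WM=7
i=11 t=14 v=9: → [12,16); WM=11; [4,8) fires=3
i=12 t=15 v=1: → [12,16); WM=11
i=13 t=10 v=6: → [8,12); WM=12; [8,12) fires=3
i=14 t=16 v=7: → [16,20); WM=12
i=15 t=17 v=9: → [16,20); WM=14
i=16 t=15 v=2: → [12,16); WM=14
i=17 t=16 v=8: → [16,20); WM=14
i=18 t=20 v=7: → [20,24); WM=14
i=19 t=22 v=3: → [20,24); WM=19; [12,16) fires=4
i=20 t=25 v=2: → [24,28); WM=19
i=21 t=25 v=4: → [24,28); WM=22; [16,20) fires=3
i=22 t=18 v=3: DROP (t<22-3); WM=22
i=23 t=19 v=6: → [16,20); WM=22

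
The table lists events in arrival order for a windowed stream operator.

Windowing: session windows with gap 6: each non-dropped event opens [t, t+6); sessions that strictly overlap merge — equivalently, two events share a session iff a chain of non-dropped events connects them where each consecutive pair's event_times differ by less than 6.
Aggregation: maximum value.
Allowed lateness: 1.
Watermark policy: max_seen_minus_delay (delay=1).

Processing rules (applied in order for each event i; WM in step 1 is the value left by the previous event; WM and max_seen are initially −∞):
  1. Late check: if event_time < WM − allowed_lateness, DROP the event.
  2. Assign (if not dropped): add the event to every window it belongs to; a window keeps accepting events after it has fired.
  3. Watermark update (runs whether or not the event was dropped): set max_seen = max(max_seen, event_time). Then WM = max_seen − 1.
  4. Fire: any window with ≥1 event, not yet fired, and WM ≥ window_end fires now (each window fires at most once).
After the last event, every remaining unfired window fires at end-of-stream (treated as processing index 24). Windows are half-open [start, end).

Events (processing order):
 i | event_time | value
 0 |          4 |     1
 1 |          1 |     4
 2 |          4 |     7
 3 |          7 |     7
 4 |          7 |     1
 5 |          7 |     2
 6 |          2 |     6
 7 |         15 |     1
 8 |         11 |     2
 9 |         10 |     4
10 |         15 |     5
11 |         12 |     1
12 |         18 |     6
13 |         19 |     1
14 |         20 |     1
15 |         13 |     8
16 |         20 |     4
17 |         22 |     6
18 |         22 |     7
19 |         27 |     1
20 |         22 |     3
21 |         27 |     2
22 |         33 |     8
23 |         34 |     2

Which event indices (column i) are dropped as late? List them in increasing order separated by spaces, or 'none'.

i=0 t=4 v=1: → [4,10); WM=3
i=1 t=1 v=4: DROP (t<3-1); WM=3
i=2 t=4 v=7: → [4,10); WM=3
i=3 t=7 v=7: → [4,13); WM=6
i=4 t=7 v=1: → [4,13); WM=6
i=5 t=7 v=2: → [4,13); WM=6
i=6 t=2 v=6: DROP (t<6-1); WM=6
i=7 t=15 v=1: → [15,21); WM=14
i=8 t=11 v=2: DROP (t<14-1); WM=14
i=9 t=10 v=4: DROP (t<14-1); WM=14
i=10 t=15 v=5: → [15,21); WM=14
i=11 t=12 v=1: DROP (t<14-1); WM=14
i=12 t=18 v=6: → [15,24); WM=17
i=13 t=19 v=1: → [15,25); WM=18
i=14 t=20 v=1: → [15,26); WM=19
i=15 t=13 v=8: DROP (t<19-1); WM=19
i=16 t=20 v=4: → [15,26); WM=19
i=17 t=22 v=6: → [15,28); WM=21
i=18 t=22 v=7: → [15,28); WM=21
i=19 t=27 v=1: → [15,33); WM=26
i=20 t=22 v=3: DROP (t<26-1); WM=26
i=21 t=27 v=2: → [15,33); WM=26
i=22 t=33 v=8: → [33,39); WM=32
i=23 t=34 v=2: → [33,40); WM=33

1 6 8 9 11 15 20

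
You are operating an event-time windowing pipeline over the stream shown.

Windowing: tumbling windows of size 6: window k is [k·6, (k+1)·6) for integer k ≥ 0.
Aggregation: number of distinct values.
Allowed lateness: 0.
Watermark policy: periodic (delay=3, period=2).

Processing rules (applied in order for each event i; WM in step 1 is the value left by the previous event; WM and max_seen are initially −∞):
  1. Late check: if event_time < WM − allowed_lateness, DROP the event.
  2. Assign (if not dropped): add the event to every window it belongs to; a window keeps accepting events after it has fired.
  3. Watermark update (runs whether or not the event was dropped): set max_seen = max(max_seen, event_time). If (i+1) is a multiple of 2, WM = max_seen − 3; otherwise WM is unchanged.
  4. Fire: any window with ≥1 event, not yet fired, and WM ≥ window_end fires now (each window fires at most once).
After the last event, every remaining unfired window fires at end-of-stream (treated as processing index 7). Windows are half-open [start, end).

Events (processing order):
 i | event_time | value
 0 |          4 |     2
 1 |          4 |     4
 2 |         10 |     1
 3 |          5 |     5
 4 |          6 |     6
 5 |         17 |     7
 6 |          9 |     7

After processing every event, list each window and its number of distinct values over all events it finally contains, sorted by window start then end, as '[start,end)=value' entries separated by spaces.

[0,6)=3 [6,12)=1 [12,18)=1

i=0 t=4 v=2: → [0,6); WM=−∞
i=1 t=4 v=4: → [0,6); WM=1
i=2 t=10 v=1: → [6,12); WM=1
i=3 t=5 v=5: → [0,6); WM=7; [0,6) fires=3
i=4 t=6 v=6: DROP (t<7-0); WM=7
i=5 t=17 v=7: → [12,18); WM=14; [6,12) fires=1
i=6 t=9 v=7: DROP (t<14-0); WM=14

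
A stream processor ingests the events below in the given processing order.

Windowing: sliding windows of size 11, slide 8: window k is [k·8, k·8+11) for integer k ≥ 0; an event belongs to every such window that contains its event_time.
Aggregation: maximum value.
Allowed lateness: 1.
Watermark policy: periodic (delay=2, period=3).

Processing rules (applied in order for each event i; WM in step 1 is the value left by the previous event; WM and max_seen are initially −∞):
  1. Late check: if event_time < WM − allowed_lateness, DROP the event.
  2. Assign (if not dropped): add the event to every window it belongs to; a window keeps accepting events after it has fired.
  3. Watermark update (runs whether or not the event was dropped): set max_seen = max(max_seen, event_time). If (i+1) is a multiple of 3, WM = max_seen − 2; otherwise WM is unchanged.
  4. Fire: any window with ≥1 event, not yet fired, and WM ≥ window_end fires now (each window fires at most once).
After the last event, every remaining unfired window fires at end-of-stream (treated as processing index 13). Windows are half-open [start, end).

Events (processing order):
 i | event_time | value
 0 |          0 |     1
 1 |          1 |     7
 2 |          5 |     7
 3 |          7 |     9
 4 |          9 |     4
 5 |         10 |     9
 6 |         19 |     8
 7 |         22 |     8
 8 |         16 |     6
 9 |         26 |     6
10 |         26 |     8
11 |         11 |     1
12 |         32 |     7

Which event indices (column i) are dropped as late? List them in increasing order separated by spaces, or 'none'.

i=0 t=0 v=1: → [0,11); WM=−∞
i=1 t=1 v=7: → [0,11); WM=−∞
i=2 t=5 v=7: → [0,11); WM=3
i=3 t=7 v=9: → [0,11); WM=3
i=4 t=9 v=4: → [8,19),[0,11); WM=3
i=5 t=10 v=9: → [8,19),[0,11); WM=8
i=6 t=19 v=8: → [16,27); WM=8
i=7 t=22 v=8: → [16,27); WM=8
i=8 t=16 v=6: → [16,27),[8,19); WM=20; [0,11) fires=9 [8,19) fires=9
i=9 t=26 v=6: → [24,35),[16,27); WM=20
i=10 t=26 v=8: → [24,35),[16,27); WM=20
i=11 t=11 v=1: DROP (t<20-1); WM=24
i=12 t=32 v=7: → [32,43),[24,35); WM=24

11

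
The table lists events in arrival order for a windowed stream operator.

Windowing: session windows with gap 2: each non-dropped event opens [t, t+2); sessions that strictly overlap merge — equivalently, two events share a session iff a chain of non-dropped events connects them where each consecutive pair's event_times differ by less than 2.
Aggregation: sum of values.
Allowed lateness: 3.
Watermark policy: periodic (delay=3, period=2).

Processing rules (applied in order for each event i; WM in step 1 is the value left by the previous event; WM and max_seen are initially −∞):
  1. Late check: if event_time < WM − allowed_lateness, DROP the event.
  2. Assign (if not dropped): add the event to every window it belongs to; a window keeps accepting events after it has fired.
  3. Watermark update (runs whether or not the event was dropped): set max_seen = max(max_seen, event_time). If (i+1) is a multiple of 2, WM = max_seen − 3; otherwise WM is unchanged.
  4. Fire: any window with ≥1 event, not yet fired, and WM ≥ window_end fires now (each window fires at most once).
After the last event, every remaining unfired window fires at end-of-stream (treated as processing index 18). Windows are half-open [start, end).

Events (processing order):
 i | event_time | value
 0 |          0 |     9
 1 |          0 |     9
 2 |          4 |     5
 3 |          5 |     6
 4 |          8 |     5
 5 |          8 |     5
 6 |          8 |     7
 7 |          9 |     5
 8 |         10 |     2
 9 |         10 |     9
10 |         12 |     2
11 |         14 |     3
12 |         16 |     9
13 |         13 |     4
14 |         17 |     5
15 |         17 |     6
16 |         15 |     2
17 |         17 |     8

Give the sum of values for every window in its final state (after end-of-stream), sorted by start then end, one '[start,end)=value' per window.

i=0 t=0 v=9: → [0,2); WM=−∞
i=1 t=0 v=9: → [0,2); WM=-3
i=2 t=4 v=5: → [4,6); WM=-3
i=3 t=5 v=6: → [4,7); WM=2
i=4 t=8 v=5: → [8,10); WM=2
i=5 t=8 v=5: → [8,10); WM=5
i=6 t=8 v=7: → [8,10); WM=5
i=7 t=9 v=5: → [8,11); WM=6
i=8 t=10 v=2: → [8,12); WM=6
i=9 t=10 v=9: → [8,12); WM=7
i=10 t=12 v=2: → [12,14); WM=7
i=11 t=14 v=3: → [14,16); WM=11
i=12 t=16 v=9: → [16,18); WM=11
i=13 t=13 v=4: → [12,16); WM=13
i=14 t=17 v=5: → [16,19); WM=13
i=15 t=17 v=6: → [16,19); WM=14
i=16 t=15 v=2: → [12,19); WM=14
i=17 t=17 v=8: → [12,19); WM=14

[0,2)=18 [4,7)=11 [8,12)=33 [12,19)=39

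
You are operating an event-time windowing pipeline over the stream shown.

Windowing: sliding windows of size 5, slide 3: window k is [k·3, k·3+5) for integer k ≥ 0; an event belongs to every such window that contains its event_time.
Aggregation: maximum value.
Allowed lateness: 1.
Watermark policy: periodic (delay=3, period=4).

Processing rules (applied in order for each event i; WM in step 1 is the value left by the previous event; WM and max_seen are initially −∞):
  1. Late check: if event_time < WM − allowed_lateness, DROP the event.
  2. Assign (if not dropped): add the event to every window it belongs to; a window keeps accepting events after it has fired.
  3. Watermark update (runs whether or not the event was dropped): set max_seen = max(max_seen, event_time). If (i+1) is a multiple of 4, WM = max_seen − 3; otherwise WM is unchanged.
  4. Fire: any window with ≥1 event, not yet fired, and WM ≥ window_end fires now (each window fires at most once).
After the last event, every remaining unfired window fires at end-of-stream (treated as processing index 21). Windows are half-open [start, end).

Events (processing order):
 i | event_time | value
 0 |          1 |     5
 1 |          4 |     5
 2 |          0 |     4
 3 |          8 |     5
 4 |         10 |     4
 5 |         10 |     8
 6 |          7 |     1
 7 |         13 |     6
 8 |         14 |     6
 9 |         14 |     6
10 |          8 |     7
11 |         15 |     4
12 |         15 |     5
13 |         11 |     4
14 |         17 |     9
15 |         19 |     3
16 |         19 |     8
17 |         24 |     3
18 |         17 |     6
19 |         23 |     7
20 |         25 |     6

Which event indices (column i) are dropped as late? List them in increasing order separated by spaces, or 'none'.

10

i=0 t=1 v=5: → [0,5); WM=−∞
i=1 t=4 v=5: → [3,8),[0,5); WM=−∞
i=2 t=0 v=4: → [0,5); WM=−∞
i=3 t=8 v=5: → [6,11); WM=5; [0,5) fires=5
i=4 t=10 v=4: → [9,14),[6,11); WM=5
i=5 t=10 v=8: → [9,14),[6,11); WM=5
i=6 t=7 v=1: → [6,11),[3,8); WM=5
i=7 t=13 v=6: → [12,17),[9,14); WM=10; [3,8) fires=5
i=8 t=14 v=6: → [12,17); WM=10
i=9 t=14 v=6: → [12,17); WM=10
i=10 t=8 v=7: DROP (t<10-1); WM=10
i=11 t=15 v=4: → [15,20),[12,17); WM=12; [6,11) fires=8
i=12 t=15 v=5: → [15,20),[12,17); WM=12
i=13 t=11 v=4: → [9,14); WM=12
i=14 t=17 v=9: → [15,20); WM=12
i=15 t=19 v=3: → [18,23),[15,20); WM=16; [9,14) fires=8
i=16 t=19 v=8: → [18,23),[15,20); WM=16
i=17 t=24 v=3: → [24,29),[21,26); WM=16
i=18 t=17 v=6: → [15,20); WM=16
i=19 t=23 v=7: → [21,26); WM=21; [12,17) fires=6 [15,20) fires=9
i=20 t=25 v=6: → [24,29),[21,26); WM=21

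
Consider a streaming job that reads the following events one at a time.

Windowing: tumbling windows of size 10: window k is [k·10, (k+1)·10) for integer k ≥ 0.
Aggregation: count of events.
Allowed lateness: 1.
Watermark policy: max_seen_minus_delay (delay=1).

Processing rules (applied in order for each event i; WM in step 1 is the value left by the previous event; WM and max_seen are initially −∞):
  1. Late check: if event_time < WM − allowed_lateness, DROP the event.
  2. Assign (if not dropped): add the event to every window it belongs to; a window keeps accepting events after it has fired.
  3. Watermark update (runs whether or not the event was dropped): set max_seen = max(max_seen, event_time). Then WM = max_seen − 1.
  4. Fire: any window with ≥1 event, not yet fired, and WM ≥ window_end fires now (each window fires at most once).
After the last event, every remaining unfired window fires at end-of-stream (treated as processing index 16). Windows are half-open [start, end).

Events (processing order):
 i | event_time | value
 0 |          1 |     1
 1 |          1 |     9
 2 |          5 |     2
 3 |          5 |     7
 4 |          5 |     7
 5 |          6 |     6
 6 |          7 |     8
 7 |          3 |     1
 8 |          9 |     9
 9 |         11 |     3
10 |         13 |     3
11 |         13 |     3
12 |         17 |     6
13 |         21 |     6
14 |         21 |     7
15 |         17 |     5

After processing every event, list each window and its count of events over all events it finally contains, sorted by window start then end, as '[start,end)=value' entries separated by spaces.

i=0 t=1 v=1: → [0,10); WM=0
i=1 t=1 v=9: → [0,10); WM=0
i=2 t=5 v=2: → [0,10); WM=4
i=3 t=5 v=7: → [0,10); WM=4
i=4 t=5 v=7: → [0,10); WM=4
i=5 t=6 v=6: → [0,10); WM=5
i=6 t=7 v=8: → [0,10); WM=6
i=7 t=3 v=1: DROP (t<6-1); WM=6
i=8 t=9 v=9: → [0,10); WM=8
i=9 t=11 v=3: → [10,20); WM=10; [0,10) fires=8
i=10 t=13 v=3: → [10,20); WM=12
i=11 t=13 v=3: → [10,20); WM=12
i=12 t=17 v=6: → [10,20); WM=16
i=13 t=21 v=6: → [20,30); WM=20; [10,20) fires=4
i=14 t=21 v=7: → [20,30); WM=20
i=15 t=17 v=5: DROP (t<20-1); WM=20

[0,10)=8 [10,20)=4 [20,30)=2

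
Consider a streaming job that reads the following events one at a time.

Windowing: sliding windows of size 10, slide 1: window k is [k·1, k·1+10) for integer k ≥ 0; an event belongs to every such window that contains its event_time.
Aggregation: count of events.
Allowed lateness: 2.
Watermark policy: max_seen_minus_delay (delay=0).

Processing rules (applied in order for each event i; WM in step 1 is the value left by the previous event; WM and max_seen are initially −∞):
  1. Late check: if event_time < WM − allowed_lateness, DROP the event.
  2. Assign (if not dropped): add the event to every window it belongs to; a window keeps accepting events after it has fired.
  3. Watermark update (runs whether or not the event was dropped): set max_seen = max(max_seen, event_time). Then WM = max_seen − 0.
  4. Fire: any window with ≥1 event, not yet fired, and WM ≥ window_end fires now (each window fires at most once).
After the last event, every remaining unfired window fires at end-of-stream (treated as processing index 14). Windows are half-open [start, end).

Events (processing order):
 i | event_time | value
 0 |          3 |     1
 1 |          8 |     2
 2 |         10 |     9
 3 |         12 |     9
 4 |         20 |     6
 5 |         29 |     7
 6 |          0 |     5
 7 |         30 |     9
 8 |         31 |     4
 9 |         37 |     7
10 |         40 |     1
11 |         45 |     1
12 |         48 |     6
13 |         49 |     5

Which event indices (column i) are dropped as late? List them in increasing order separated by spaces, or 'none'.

i=0 t=3 v=1: → [3,13),[2,12),[1,11),[0,10); WM=3
i=1 t=8 v=2: → [8,18),[7,17),[6,16),[5,15),[4,14),[3,13),[2,12),[1,11),[0,10); WM=8
i=2 t=10 v=9: → [10,20),[9,19),[8,18),[7,17),[6,16),[5,15),[4,14),[3,13),[2,12),[1,11); WM=10; [0,10) fires=2
i=3 t=12 v=9: → [12,22),[11,21),[10,20),[9,19),[8,18),[7,17),[6,16),[5,15),[4,14),[3,13); WM=12; [1,11) fires=3 [2,12) fires=3
i=4 t=20 v=6: → [20,30),[19,29),[18,28),[17,27),[16,26),[15,25),[14,24),[13,23),[12,22),[11,21); WM=20; [3,13) fires=4 [4,14) fires=3 [5,15) fires=3 [6,16) fires=3 [7,17) fires=3 [8,18) fires=3 [9,19) fires=2 [10,20) fires=2
i=5 t=29 v=7: → [29,39),[28,38),[27,37),[26,36),[25,35),[24,34),[23,33),[22,32),[21,31),[20,30); WM=29; [11,21) fires=2 [12,22) fires=2 [13,23) fires=1 [14,24) fires=1 [15,25) fires=1 [16,26) fires=1 [17,27) fires=1 [18,28) fires=1 [19,29) fires=1
i=6 t=0 v=5: DROP (t<29-2); WM=29
i=7 t=30 v=9: → [30,40),[29,39),[28,38),[27,37),[26,36),[25,35),[24,34),[23,33),[22,32),[21,31); WM=30; [20,30) fires=2
i=8 t=31 v=4: → [31,41),[30,40),[29,39),[28,38),[27,37),[26,36),[25,35),[24,34),[23,33),[22,32); WM=31; [21,31) fires=2
i=9 t=37 v=7: → [37,47),[36,46),[35,45),[34,44),[33,43),[32,42),[31,41),[30,40),[29,39),[28,38); WM=37; [22,32) fires=3 [23,33) fires=3 [24,34) fires=3 [25,35) fires=3 [26,36) fires=3 [27,37) fires=3
i=10 t=40 v=1: → [40,50),[39,49),[38,48),[37,47),[36,46),[35,45),[34,44),[33,43),[32,42),[31,41); WM=40; [28,38) fires=4 [29,39) fires=4 [30,40) fires=3
i=11 t=45 v=1: → [45,55),[44,54),[43,53),[42,52),[41,51),[40,50),[39,49),[38,48),[37,47),[36,46); WM=45; [31,41) fires=3 [32,42) fires=2 [33,43) fires=2 [34,44) fires=2 [35,45) fires=2
i=12 t=48 v=6: → [48,58),[47,57),[46,56),[45,55),[44,54),[43,53),[42,52),[41,51),[40,50),[39,49); WM=48; [36,46) fires=3 [37,47) fires=3 [38,48) fires=2
i=13 t=49 v=5: → [49,59),[48,58),[47,57),[46,56),[45,55),[44,54),[43,53),[42,52),[41,51),[40,50); WM=49; [39,49) fires=3

6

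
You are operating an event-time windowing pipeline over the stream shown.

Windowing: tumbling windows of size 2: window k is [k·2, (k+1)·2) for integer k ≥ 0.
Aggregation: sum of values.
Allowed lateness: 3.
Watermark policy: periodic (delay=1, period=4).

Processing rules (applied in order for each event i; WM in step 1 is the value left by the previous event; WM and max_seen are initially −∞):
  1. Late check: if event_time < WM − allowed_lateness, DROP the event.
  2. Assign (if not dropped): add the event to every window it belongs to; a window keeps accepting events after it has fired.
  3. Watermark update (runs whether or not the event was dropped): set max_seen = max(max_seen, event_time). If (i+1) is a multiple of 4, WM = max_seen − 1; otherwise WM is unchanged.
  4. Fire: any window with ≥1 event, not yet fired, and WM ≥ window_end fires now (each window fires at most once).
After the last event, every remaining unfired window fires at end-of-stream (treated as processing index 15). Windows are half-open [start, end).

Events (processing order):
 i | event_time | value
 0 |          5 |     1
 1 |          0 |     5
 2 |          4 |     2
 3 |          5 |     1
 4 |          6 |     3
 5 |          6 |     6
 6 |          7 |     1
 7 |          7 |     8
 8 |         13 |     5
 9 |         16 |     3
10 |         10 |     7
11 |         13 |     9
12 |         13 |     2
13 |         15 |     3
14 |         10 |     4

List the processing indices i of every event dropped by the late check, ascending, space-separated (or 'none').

i=0 t=5 v=1: → [4,6); WM=−∞
i=1 t=0 v=5: → [0,2); WM=−∞
i=2 t=4 v=2: → [4,6); WM=−∞
i=3 t=5 v=1: → [4,6); WM=4; [0,2) fires=5
i=4 t=6 v=3: → [6,8); WM=4
i=5 t=6 v=6: → [6,8); WM=4
i=6 t=7 v=1: → [6,8); WM=4
i=7 t=7 v=8: → [6,8); WM=6; [4,6) fires=4
i=8 t=13 v=5: → [12,14); WM=6
i=9 t=16 v=3: → [16,18); WM=6
i=10 t=10 v=7: → [10,12); WM=6
i=11 t=13 v=9: → [12,14); WM=15; [6,8) fires=18 [10,12) fires=7 [12,14) fires=14
i=12 t=13 v=2: → [12,14); WM=15
i=13 t=15 v=3: → [14,16); WM=15
i=14 t=10 v=4: DROP (t<15-3); WM=15

14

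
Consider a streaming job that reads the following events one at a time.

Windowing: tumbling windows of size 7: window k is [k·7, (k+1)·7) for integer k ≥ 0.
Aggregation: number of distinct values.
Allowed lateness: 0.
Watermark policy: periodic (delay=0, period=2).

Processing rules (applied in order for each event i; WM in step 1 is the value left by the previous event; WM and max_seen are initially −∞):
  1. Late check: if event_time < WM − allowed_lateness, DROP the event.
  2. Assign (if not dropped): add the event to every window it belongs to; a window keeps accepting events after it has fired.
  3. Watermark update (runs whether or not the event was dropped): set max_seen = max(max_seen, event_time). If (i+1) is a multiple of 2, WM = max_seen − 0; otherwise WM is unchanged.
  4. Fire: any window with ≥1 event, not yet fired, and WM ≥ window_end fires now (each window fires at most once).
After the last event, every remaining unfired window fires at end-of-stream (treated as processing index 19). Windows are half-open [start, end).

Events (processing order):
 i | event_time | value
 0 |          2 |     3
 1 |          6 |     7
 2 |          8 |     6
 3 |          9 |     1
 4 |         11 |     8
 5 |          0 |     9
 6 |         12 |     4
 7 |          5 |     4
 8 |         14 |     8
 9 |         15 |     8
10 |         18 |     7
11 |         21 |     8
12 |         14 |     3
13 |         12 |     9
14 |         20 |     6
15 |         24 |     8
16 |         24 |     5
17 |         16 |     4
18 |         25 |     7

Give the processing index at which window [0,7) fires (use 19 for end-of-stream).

3

i=0 t=2 v=3: → [0,7); WM=−∞
i=1 t=6 v=7: → [0,7); WM=6
i=2 t=8 v=6: → [7,14); WM=6
i=3 t=9 v=1: → [7,14); WM=9; [0,7) fires=2
i=4 t=11 v=8: → [7,14); WM=9
i=5 t=0 v=9: DROP (t<9-0); WM=11
i=6 t=12 v=4: → [7,14); WM=11
i=7 t=5 v=4: DROP (t<11-0); WM=12
i=8 t=14 v=8: → [14,21); WM=12
i=9 t=15 v=8: → [14,21); WM=15; [7,14) fires=4
i=10 t=18 v=7: → [14,21); WM=15
i=11 t=21 v=8: → [21,28); WM=21; [14,21) fires=2
i=12 t=14 v=3: DROP (t<21-0); WM=21
i=13 t=12 v=9: DROP (t<21-0); WM=21
i=14 t=20 v=6: DROP (t<21-0); WM=21
i=15 t=24 v=8: → [21,28); WM=24
i=16 t=24 v=5: → [21,28); WM=24
i=17 t=16 v=4: DROP (t<24-0); WM=24
i=18 t=25 v=7: → [21,28); WM=24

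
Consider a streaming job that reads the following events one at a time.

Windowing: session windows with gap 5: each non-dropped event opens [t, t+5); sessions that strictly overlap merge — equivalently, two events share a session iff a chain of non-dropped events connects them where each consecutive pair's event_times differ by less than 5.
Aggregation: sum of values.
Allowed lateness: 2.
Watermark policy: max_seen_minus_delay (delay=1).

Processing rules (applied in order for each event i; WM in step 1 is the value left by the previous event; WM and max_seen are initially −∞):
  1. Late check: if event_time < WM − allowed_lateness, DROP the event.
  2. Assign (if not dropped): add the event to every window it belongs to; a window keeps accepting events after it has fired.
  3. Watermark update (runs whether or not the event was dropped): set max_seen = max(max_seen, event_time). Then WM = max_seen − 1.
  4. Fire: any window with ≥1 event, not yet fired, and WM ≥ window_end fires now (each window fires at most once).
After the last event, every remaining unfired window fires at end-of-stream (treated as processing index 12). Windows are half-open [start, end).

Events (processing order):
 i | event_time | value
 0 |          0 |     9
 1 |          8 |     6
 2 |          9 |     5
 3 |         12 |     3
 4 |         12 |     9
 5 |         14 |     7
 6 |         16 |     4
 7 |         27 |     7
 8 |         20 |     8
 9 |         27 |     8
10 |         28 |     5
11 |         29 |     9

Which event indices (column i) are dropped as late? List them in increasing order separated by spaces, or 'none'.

8

i=0 t=0 v=9: → [0,5); WM=-1
i=1 t=8 v=6: → [8,13); WM=7
i=2 t=9 v=5: → [8,14); WM=8
i=3 t=12 v=3: → [8,17); WM=11
i=4 t=12 v=9: → [8,17); WM=11
i=5 t=14 v=7: → [8,19); WM=13
i=6 t=16 v=4: → [8,21); WM=15
i=7 t=27 v=7: → [27,32); WM=26
i=8 t=20 v=8: DROP (t<26-2); WM=26
i=9 t=27 v=8: → [27,32); WM=26
i=10 t=28 v=5: → [27,33); WM=27
i=11 t=29 v=9: → [27,34); WM=28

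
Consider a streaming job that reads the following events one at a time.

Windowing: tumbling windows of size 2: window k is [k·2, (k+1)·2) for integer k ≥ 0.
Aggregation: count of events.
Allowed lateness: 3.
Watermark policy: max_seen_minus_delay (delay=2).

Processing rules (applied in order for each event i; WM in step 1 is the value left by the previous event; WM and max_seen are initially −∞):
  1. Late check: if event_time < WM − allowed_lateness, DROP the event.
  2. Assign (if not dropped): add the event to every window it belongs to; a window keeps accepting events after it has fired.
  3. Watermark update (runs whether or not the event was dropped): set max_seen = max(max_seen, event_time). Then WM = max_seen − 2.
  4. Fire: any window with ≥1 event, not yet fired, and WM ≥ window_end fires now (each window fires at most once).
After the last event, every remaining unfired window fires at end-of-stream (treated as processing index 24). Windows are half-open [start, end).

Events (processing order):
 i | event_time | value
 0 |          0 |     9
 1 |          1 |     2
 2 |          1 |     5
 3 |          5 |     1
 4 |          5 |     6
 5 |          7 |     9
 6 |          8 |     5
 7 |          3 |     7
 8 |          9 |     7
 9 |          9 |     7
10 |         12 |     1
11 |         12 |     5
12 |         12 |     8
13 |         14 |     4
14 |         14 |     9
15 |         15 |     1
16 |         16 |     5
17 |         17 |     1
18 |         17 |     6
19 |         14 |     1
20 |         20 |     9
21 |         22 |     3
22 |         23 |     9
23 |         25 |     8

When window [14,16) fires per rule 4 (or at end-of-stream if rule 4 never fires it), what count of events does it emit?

i=0 t=0 v=9: → [0,2); WM=-2
i=1 t=1 v=2: → [0,2); WM=-1
i=2 t=1 v=5: → [0,2); WM=-1
i=3 t=5 v=1: → [4,6); WM=3; [0,2) fires=3
i=4 t=5 v=6: → [4,6); WM=3
i=5 t=7 v=9: → [6,8); WM=5
i=6 t=8 v=5: → [8,10); WM=6; [4,6) fires=2
i=7 t=3 v=7: → [2,4); WM=6; [2,4) fires=1
i=8 t=9 v=7: → [8,10); WM=7
i=9 t=9 v=7: → [8,10); WM=7
i=10 t=12 v=1: → [12,14); WM=10; [6,8) fires=1 [8,10) fires=3
i=11 t=12 v=5: → [12,14); WM=10
i=12 t=12 v=8: → [12,14); WM=10
i=13 t=14 v=4: → [14,16); WM=12
i=14 t=14 v=9: → [14,16); WM=12
i=15 t=15 v=1: → [14,16); WM=13
i=16 t=16 v=5: → [16,18); WM=14; [12,14) fires=3
i=17 t=17 v=1: → [16,18); WM=15
i=18 t=17 v=6: → [16,18); WM=15
i=19 t=14 v=1: → [14,16); WM=15
i=20 t=20 v=9: → [20,22); WM=18; [14,16) fires=4 [16,18) fires=3
i=21 t=22 v=3: → [22,24); WM=20
i=22 t=23 v=9: → [22,24); WM=21
i=23 t=25 v=8: → [24,26); WM=23; [20,22) fires=1

4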